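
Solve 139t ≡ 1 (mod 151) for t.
139^(-1) ≡ 88 (mod 151). Verification: 139 × 88 = 12232 ≡ 1 (mod 151)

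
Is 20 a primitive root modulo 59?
No

To verify, check if 20^(58/q) ≢ 1 (mod 59) for each prime divisor q of 58
Divisors of 58 = 58: [1, 2, 29, 58]
  20^(58/2) = 20^29 ≡ 1 (mod 59)
  20^(58/29) = 20^2 ≡ 46 (mod 59)
Conclusion: 20 is not a primitive root modulo 59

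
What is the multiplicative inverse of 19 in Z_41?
13

Using Extended Euclidean Algorithm:
gcd(19, 41) = 1
Bezout coefficients: 19 × 13 + 41 × -6 = 1
So 19 × 13 ≡ 1 (mod 41)
The inverse is 13 mod 41 = 13
Verification: 19 × 13 = 247 = 6 × 41 + 1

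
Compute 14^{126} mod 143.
14

Using successive squaring:
Binary expansion of 126: 1111110
Powers of 14 mod 143 (each is the square of the previous):
  14^1 ≡ 14 (mod 143)
  14^2 ≡ 14² = 196 ≡ 53 (mod 143)
  14^4 ≡ 53² = 2809 ≡ 92 (mod 143)
  14^8 ≡ 92² = 8464 ≡ 27 (mod 143)
  14^16 ≡ 27² = 729 ≡ 14 (mod 143)
  14^32 ≡ 14² = 196 ≡ 53 (mod 143)
  14^64 ≡ 53² = 2809 ≡ 92 (mod 143)
126 = 64 + 32 + 16 + 8 + 4 + 2, so 14^126 = 14^64 × 14^32 × 14^16 × 14^8 × 14^4 × 14^2 ≡ 92 × 53 × 14 × 27 × 92 × 53 (mod 143)
Multiplying step by step:
  92 × 53 = 4876 ≡ 14 (mod 143)
  14 × 14 = 196 ≡ 53 (mod 143)
  53 × 27 = 1431 ≡ 1 (mod 143)
  1 × 92 = 92 ≡ 92 (mod 143)
  92 × 53 = 4876 ≡ 14 (mod 143)
Result: 14^126 ≡ 14 (mod 143)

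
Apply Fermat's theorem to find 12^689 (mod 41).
By Fermat: 12^{40} ≡ 1 (mod 41). 689 ≡ 9 (mod 40). So 12^{689} ≡ 12^{9} ≡ 11 (mod 41)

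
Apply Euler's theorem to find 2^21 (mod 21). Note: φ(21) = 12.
By Euler: 2^{12} ≡ 1 (mod 21) since gcd(2, 21) = 1. 21 = 1×12 + 9. So 2^{21} ≡ 2^{9} ≡ 8 (mod 21)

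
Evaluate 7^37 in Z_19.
Using Fermat: 7^{18} ≡ 1 (mod 19). 37 ≡ 1 (mod 18). So 7^{37} ≡ 7^{1} ≡ 7 (mod 19)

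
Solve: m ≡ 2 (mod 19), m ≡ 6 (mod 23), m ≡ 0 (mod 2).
M = 19 × 23 × 2 = 874. M₁ = 46, y₁ ≡ 12 (mod 19). M₂ = 38, y₂ ≡ 20 (mod 23). M₃ = 437, y₃ ≡ 1 (mod 2). m = 2×46×12 + 6×38×20 + 0×437×1 ≡ 420 (mod 874)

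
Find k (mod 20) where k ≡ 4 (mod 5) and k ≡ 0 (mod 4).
M = 5 × 4 = 20. M₁ = 4, y₁ ≡ 4 (mod 5). M₂ = 5, y₂ ≡ 1 (mod 4). k = 4×4×4 + 0×5×1 ≡ 4 (mod 20)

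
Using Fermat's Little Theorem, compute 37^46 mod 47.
By Fermat's Little Theorem, 37^{46} ≡ 1 (mod 47) since 47 is prime and gcd(37, 47) = 1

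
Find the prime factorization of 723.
3 × 241

Divide by primes starting from smallest:
723 ÷ 3 = 241
241 ÷ 241 = 1

723 = 3 × 241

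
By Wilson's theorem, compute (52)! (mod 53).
By Wilson's theorem, (52)! ≡ -1 ≡ 52 (mod 53)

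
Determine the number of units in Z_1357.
1276

Prime factorization: 1357 = 23 × 59
Using the formula φ(n) = n × Π(1 - 1/p) for each prime factor p:
φ(1357) = 1357 × (1 - 1/23) × (1 - 1/59)
φ(1357) = 1276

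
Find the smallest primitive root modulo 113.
3

A primitive root g modulo p has order p-1 = 112
Prime divisors of 112: [2, 7]
g is a primitive root iff g^(112/q) ≢ 1 (mod 113) for each prime divisor q
Testing small values:
  g = 2: 2^56 ≡ 1, 2^16 ≡ 109 (mod 113) → 2^56 ≡ 1, not primitive root
  g = 3: 3^56 ≡ 112, 3^16 ≡ 49 (mod 113) → none is 1, primitive root!
The smallest primitive root is 3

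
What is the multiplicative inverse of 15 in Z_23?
20

Using Extended Euclidean Algorithm:
gcd(15, 23) = 1
Bezout coefficients: 15 × -3 + 23 × 2 = 1
So 15 × -3 ≡ 1 (mod 23)
The inverse is -3 mod 23 = 20
Verification: 15 × 20 = 300 = 13 × 23 + 1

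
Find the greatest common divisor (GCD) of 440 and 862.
2

Using the Euclidean algorithm:
440 = 0 × 862 + 440
862 = 1 × 440 + 422
440 = 1 × 422 + 18
422 = 23 × 18 + 8
18 = 2 × 8 + 2
8 = 4 × 2 + 0

GCD(440, 862) = 2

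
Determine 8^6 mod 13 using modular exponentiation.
6 = 4 + 2 (binary 110). Repeated squaring mod 13: 8^1 ≡ 8; 8^2 ≡ 8² = 64 ≡ 12; 8^4 ≡ 12² = 144 ≡ 1. Multiply: 8^6 = 8^4 × 8^2 ≡ 1 × 12 (mod 13): 1 × 12 = 12 ≡ 12. So 8^6 ≡ 12 (mod 13).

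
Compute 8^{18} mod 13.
12

Using successive squaring:
Binary expansion of 18: 10010
Powers of 8 mod 13 (each is the square of the previous):
  8^1 ≡ 8 (mod 13)
  8^2 ≡ 8² = 64 ≡ 12 (mod 13)
  8^4 ≡ 12² = 144 ≡ 1 (mod 13)
  8^8 ≡ 1² = 1 ≡ 1 (mod 13)
  8^16 ≡ 1² = 1 ≡ 1 (mod 13)
18 = 16 + 2, so 8^18 = 8^16 × 8^2 ≡ 1 × 12 (mod 13)
Multiplying step by step:
  1 × 12 = 12 ≡ 12 (mod 13)
Result: 8^18 ≡ 12 (mod 13)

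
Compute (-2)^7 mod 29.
(-2) ≡ 27 (mod 29). 7 = 4 + 2 + 1 (binary 111). Repeated squaring mod 29: 27^1 ≡ 27; 27^2 ≡ 27² = 729 ≡ 4; 27^4 ≡ 4² = 16 ≡ 16. Multiply: (-2)^7 ≡ 27^4 × 27^2 × 27^1 ≡ 16 × 4 × 27 (mod 29): 16 × 4 = 64 ≡ 6; 6 × 27 = 162 ≡ 17. So (-2)^7 ≡ 17 (mod 29).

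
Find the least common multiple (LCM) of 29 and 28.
812

First find GCD(29, 28) using the Euclidean algorithm:
29 = 1 × 28 + 1
28 = 28 × 1 + 0
GCD(29, 28) = 1

LCM formula: LCM(a, b) = (a × b) / GCD(a, b)
LCM(29, 28) = (29 × 28) / 1
LCM(29, 28) = 812 / 1
LCM(29, 28) = 812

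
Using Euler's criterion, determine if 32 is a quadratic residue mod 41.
By Euler's criterion: 32^{20} ≡ 1 (mod 41). Since this equals 1, 32 is a QR.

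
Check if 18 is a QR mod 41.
By Euler's criterion: 18^{20} ≡ 1 (mod 41). Since this equals 1, 18 is a QR.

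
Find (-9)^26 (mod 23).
Using Fermat: (-9)^{22} ≡ 1 (mod 23). 26 ≡ 4 (mod 22). So (-9)^{26} ≡ (-9)^{4} ≡ 6 (mod 23)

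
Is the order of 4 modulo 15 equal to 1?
No, the actual order is 2, not 1.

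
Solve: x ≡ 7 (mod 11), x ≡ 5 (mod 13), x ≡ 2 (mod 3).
M = 11 × 13 × 3 = 429. M₁ = 39, y₁ ≡ 2 (mod 11). M₂ = 33, y₂ ≡ 2 (mod 13). M₃ = 143, y₃ ≡ 2 (mod 3). x = 7×39×2 + 5×33×2 + 2×143×2 ≡ 161 (mod 429)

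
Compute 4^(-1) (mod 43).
4^(-1) ≡ 11 (mod 43). Verification: 4 × 11 = 44 ≡ 1 (mod 43)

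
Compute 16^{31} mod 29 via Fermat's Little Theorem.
7

By Fermat's Little Theorem, a^(p-1) ≡ 1 (mod p) for prime p and gcd(a, p) = 1
Here p = 29, so 16^28 ≡ 1 (mod 29)
We can reduce the exponent: 31 mod 28 = 3
So 16^31 ≡ 16^3 (mod 29)
Computing: 16^3 mod 29 = 7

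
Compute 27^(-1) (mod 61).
27^(-1) ≡ 52 (mod 61). Verification: 27 × 52 = 1404 ≡ 1 (mod 61)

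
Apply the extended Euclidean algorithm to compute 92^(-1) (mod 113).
Extended GCD: 92(43) + 113(-35) = 1. So 92^(-1) ≡ 43 ≡ 43 (mod 113). Verify: 92 × 43 = 3956 ≡ 1 (mod 113)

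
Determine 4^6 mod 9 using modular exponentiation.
6 = 4 + 2 (binary 110). Repeated squaring mod 9: 4^1 ≡ 4; 4^2 ≡ 4² = 16 ≡ 7; 4^4 ≡ 7² = 49 ≡ 4. Multiply: 4^6 = 4^4 × 4^2 ≡ 4 × 7 (mod 9): 4 × 7 = 28 ≡ 1. So 4^6 ≡ 1 (mod 9).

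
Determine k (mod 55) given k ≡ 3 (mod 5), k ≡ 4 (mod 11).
48

Using the Chinese Remainder Theorem:
M = product of moduli = 55
For equation 1: M_1 = 11, 11 ≡ 1 (mod 5), inverse of 11 mod 5 is 1 (check: 1 × 1 = 1 ≡ 1 (mod 5))
For equation 2: M_2 = 5, 5 ≡ 5 (mod 11), inverse of 5 mod 11 is 9 (check: 5 × 9 = 45 ≡ 1 (mod 11))
Combine: k ≡ Σ r_i×M_i×(M_i⁻¹ mod m_i) = 3×11×1 + 4×5×9 = 33 + 180 = 213
213 mod 55 = 48
k ≡ 48 (mod 55)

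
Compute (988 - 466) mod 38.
28

(988 - 466) = 522
522 mod 38 = 28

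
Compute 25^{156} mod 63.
1

Using successive squaring:
Binary expansion of 156: 10011100
Powers of 25 mod 63 (each is the square of the previous):
  25^1 ≡ 25 (mod 63)
  25^2 ≡ 25² = 625 ≡ 58 (mod 63)
  25^4 ≡ 58² = 3364 ≡ 25 (mod 63)
  25^8 ≡ 25² = 625 ≡ 58 (mod 63)
  25^16 ≡ 58² = 3364 ≡ 25 (mod 63)
  25^32 ≡ 25² = 625 ≡ 58 (mod 63)
  25^64 ≡ 58² = 3364 ≡ 25 (mod 63)
  25^128 ≡ 25² = 625 ≡ 58 (mod 63)
156 = 128 + 16 + 8 + 4, so 25^156 = 25^128 × 25^16 × 25^8 × 25^4 ≡ 58 × 25 × 58 × 25 (mod 63)
Multiplying step by step:
  58 × 25 = 1450 ≡ 1 (mod 63)
  1 × 58 = 58 ≡ 58 (mod 63)
  58 × 25 = 1450 ≡ 1 (mod 63)
Result: 25^156 ≡ 1 (mod 63)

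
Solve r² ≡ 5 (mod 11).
The square roots of 5 mod 11 are 4 and 7. Verify: 4² = 16 ≡ 5 (mod 11)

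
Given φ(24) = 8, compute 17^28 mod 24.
By Euler: 17^{8} ≡ 1 (mod 24) since gcd(17, 24) = 1. 28 = 3×8 + 4. So 17^{28} ≡ 17^{4} ≡ 1 (mod 24)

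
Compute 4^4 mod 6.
4 = 4 (binary 100). Repeated squaring mod 6: 4^1 ≡ 4; 4^2 ≡ 4² = 16 ≡ 4; 4^4 ≡ 4² = 16 ≡ 4. So 4^4 ≡ 4 (mod 6).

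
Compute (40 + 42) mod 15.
7

(40 + 42) = 82
82 mod 15 = 7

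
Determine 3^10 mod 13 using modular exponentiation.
10 = 8 + 2 (binary 1010). Repeated squaring mod 13: 3^1 ≡ 3; 3^2 ≡ 3² = 9 ≡ 9; 3^4 ≡ 9² = 81 ≡ 3; 3^8 ≡ 3² = 9 ≡ 9. Multiply: 3^10 = 3^8 × 3^2 ≡ 9 × 9 (mod 13): 9 × 9 = 81 ≡ 3. So 3^10 ≡ 3 (mod 13).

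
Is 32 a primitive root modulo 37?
p - 1 = 36 has prime divisors 2, 3. Check 32^(36/q) mod 37 for each: 32^(36/2) = 32^18 ≡ 36, 32^(36/3) = 32^12 ≡ 10 (mod 37). None of these is 1, so 32 has order 36 = φ(37), so it is a primitive root mod 37.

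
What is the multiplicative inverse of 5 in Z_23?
14

Using Extended Euclidean Algorithm:
gcd(5, 23) = 1
Bezout coefficients: 5 × -9 + 23 × 2 = 1
So 5 × -9 ≡ 1 (mod 23)
The inverse is -9 mod 23 = 14
Verification: 5 × 14 = 70 = 3 × 23 + 1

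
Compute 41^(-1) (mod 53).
22

Using Extended Euclidean Algorithm:
gcd(41, 53) = 1
Bezout coefficients: 41 × 22 + 53 × -17 = 1
So 41 × 22 ≡ 1 (mod 53)
The inverse is 22 mod 53 = 22
Verification: 41 × 22 = 902 = 17 × 53 + 1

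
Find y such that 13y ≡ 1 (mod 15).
7

Since gcd(13, 15) = 1 divides 1, a solution exists.
Multiply both sides by the inverse of 13 mod 15:
  13^(-1) mod 15 = 7
  x ≡ 7 × 1 ≡ 7 ≡ 7 (mod 15)
Verification: 13 × 7 = 91 = 6 × 15 + 1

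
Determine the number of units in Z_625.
500

Prime factorization: 625 = 5^4
Using the formula φ(n) = n × Π(1 - 1/p) for each prime factor p:
φ(625) = 625 × (1 - 1/5)
φ(625) = 500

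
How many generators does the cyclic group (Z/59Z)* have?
28

The number of primitive roots modulo p is φ(p-1) = φ(58)
φ(58) = 28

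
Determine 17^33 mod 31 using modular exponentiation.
Using Fermat: 17^{30} ≡ 1 (mod 31). 33 ≡ 3 (mod 30). So 17^{33} ≡ 17^{3} ≡ 15 (mod 31)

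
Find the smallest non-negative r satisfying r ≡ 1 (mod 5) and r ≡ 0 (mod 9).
M = 5 × 9 = 45. M₁ = 9, y₁ ≡ 4 (mod 5). M₂ = 5, y₂ ≡ 2 (mod 9). r = 1×9×4 + 0×5×2 ≡ 36 (mod 45)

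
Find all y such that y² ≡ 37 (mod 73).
The square roots of 37 mod 73 are 16 and 57. Verify: 16² = 256 ≡ 37 (mod 73)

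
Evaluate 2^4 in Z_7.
4 = 4 (binary 100). Repeated squaring mod 7: 2^1 ≡ 2; 2^2 ≡ 2² = 4 ≡ 4; 2^4 ≡ 4² = 16 ≡ 2. So 2^4 ≡ 2 (mod 7).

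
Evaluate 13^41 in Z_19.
Using Fermat: 13^{18} ≡ 1 (mod 19). 41 ≡ 5 (mod 18). So 13^{41} ≡ 13^{5} ≡ 14 (mod 19)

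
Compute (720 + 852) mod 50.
22

(720 + 852) = 1572
1572 mod 50 = 22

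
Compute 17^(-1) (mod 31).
17^(-1) ≡ 11 (mod 31). Verification: 17 × 11 = 187 ≡ 1 (mod 31)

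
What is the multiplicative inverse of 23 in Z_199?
23^(-1) ≡ 26 (mod 199). Verification: 23 × 26 = 598 ≡ 1 (mod 199)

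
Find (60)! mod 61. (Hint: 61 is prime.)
By Wilson's theorem, (60)! ≡ -1 ≡ 60 (mod 61)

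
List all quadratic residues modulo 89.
QRs mod 89: {1, 2, 4, 5, 8, 9, 10, 11, 16, 17, 18, 20, 21, 22, 25, 32, 34, 36, 39, 40, 42, 44, 45, 47, 49, 50, 53, 55, 57, 64, 67, 68, 69, 71, 72, 73, 78, 79, 80, 81, 84, 85, 87, 88}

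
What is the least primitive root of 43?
3

A primitive root g modulo p has order p-1 = 42
Prime divisors of 42: [2, 3, 7]
g is a primitive root iff g^(42/q) ≢ 1 (mod 43) for each prime divisor q
Testing small values:
  g = 2: 2^21 ≡ 42, 2^14 ≡ 1, 2^6 ≡ 21 (mod 43) → 2^14 ≡ 1, not primitive root
  g = 3: 3^21 ≡ 42, 3^14 ≡ 36, 3^6 ≡ 41 (mod 43) → none is 1, primitive root!
The smallest primitive root is 3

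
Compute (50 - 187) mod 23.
1

(50 - 187) = -137
-137 mod 23 = 1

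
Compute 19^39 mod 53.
Using repeated squaring. 39 = 32 + 4 + 2 + 1 (binary 100111). Repeated squaring mod 53: 19^1 ≡ 19; 19^2 ≡ 19² = 361 ≡ 43; 19^4 ≡ 43² = 1849 ≡ 47; 19^8 ≡ 47² = 2209 ≡ 36; 19^16 ≡ 36² = 1296 ≡ 24; 19^32 ≡ 24² = 576 ≡ 46. Multiply: 19^39 = 19^32 × 19^4 × 19^2 × 19^1 ≡ 46 × 47 × 43 × 19 (mod 53): 46 × 47 = 2162 ≡ 42; 42 × 43 = 1806 ≡ 4; 4 × 19 = 76 ≡ 23. So 19^39 ≡ 23 (mod 53).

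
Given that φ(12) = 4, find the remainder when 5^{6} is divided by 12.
By Euler: 5^{4} ≡ 1 (mod 12) since gcd(5, 12) = 1. 6 = 1×4 + 2. So 5^{6} ≡ 5^{2} ≡ 1 (mod 12)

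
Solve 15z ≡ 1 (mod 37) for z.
15^(-1) ≡ 5 (mod 37). Verification: 15 × 5 = 75 ≡ 1 (mod 37)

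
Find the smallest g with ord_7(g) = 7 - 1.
p - 1 = 6 has prime divisors 2, 3. h is a primitive root mod 7 iff h^(6/q) ≢ 1 (mod 7) for each such q.
h = 2: 2^3 ≡ 1, 2^2 ≡ 4 (mod 7); 2^3 ≡ 1, so not a primitive root.
h = 3: 3^3 ≡ 6, 3^2 ≡ 2 (mod 7); none is 1, so 3 has order 6 and is a primitive root.
The smallest primitive root mod 7 is g = 3.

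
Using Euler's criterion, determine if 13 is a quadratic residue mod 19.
By Euler's criterion: 13^{9} ≡ 18 (mod 19). Since this equals -1 (≡ 18), 13 is not a QR.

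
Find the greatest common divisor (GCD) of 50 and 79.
1

Using the Euclidean algorithm:
50 = 0 × 79 + 50
79 = 1 × 50 + 29
50 = 1 × 29 + 21
29 = 1 × 21 + 8
21 = 2 × 8 + 5
8 = 1 × 5 + 3
5 = 1 × 3 + 2
3 = 1 × 2 + 1
2 = 2 × 1 + 0

GCD(50, 79) = 1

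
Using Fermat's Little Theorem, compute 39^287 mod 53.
By Fermat: 39^{52} ≡ 1 (mod 53). 287 = 5×52 + 27. So 39^{287} ≡ 39^{27} ≡ 14 (mod 53)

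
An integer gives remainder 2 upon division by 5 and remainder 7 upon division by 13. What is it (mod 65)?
M = 5 × 13 = 65. M₁ = 13, y₁ ≡ 2 (mod 5). M₂ = 5, y₂ ≡ 8 (mod 13). x = 2×13×2 + 7×5×8 ≡ 7 (mod 65). The smallest positive such number is 7.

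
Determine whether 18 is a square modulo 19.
By Euler's criterion: 18^{9} ≡ 18 (mod 19). Since this equals -1 (≡ 18), 18 is not a QR.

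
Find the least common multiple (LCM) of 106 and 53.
106

First find GCD(106, 53) using the Euclidean algorithm:
106 = 2 × 53 + 0
GCD(106, 53) = 53

LCM formula: LCM(a, b) = (a × b) / GCD(a, b)
LCM(106, 53) = (106 × 53) / 53
LCM(106, 53) = 5618 / 53
LCM(106, 53) = 106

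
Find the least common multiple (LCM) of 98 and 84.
588

First find GCD(98, 84) using the Euclidean algorithm:
98 = 1 × 84 + 14
84 = 6 × 14 + 0
GCD(98, 84) = 14

LCM formula: LCM(a, b) = (a × b) / GCD(a, b)
LCM(98, 84) = (98 × 84) / 14
LCM(98, 84) = 8232 / 14
LCM(98, 84) = 588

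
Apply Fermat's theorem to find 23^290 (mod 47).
By Fermat: 23^{46} ≡ 1 (mod 47). 290 = 6×46 + 14. So 23^{290} ≡ 23^{14} ≡ 42 (mod 47)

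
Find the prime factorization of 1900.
2^2 × 5^2 × 19

Divide by primes starting from smallest:
1900 ÷ 2 = 950
950 ÷ 2 = 475
475 ÷ 5 = 95
95 ÷ 5 = 19
19 ÷ 19 = 1

1900 = 2^2 × 5^2 × 19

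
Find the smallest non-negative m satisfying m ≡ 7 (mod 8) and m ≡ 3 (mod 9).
M = 8 × 9 = 72. M₁ = 9, y₁ ≡ 1 (mod 8). M₂ = 8, y₂ ≡ 8 (mod 9). m = 7×9×1 + 3×8×8 ≡ 39 (mod 72)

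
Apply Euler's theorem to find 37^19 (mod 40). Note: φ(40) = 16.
By Euler: 37^{16} ≡ 1 (mod 40) since gcd(37, 40) = 1. 19 = 1×16 + 3. So 37^{19} ≡ 37^{3} ≡ 13 (mod 40)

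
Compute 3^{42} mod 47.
18

Using successive squaring:
Binary expansion of 42: 101010
Powers of 3 mod 47 (each is the square of the previous):
  3^1 ≡ 3 (mod 47)
  3^2 ≡ 3² = 9 ≡ 9 (mod 47)
  3^4 ≡ 9² = 81 ≡ 34 (mod 47)
  3^8 ≡ 34² = 1156 ≡ 28 (mod 47)
  3^16 ≡ 28² = 784 ≡ 32 (mod 47)
  3^32 ≡ 32² = 1024 ≡ 37 (mod 47)
42 = 32 + 8 + 2, so 3^42 = 3^32 × 3^8 × 3^2 ≡ 37 × 28 × 9 (mod 47)
Multiplying step by step:
  37 × 28 = 1036 ≡ 2 (mod 47)
  2 × 9 = 18 ≡ 18 (mod 47)
Result: 3^42 ≡ 18 (mod 47)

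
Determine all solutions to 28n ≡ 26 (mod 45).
17

Since gcd(28, 45) = 1 divides 26, a solution exists.
Multiply both sides by the inverse of 28 mod 45:
  28^(-1) mod 45 = 37
  x ≡ 37 × 26 ≡ 962 ≡ 17 (mod 45)
Verification: 28 × 17 = 476 = 10 × 45 + 26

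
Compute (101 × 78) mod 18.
12

(101 × 78) = 7878
7878 mod 18 = 12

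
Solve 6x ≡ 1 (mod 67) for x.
56

Using Extended Euclidean Algorithm:
gcd(6, 67) = 1
Bezout coefficients: 6 × -11 + 67 × 1 = 1
So 6 × -11 ≡ 1 (mod 67)
The inverse is -11 mod 67 = 56
Verification: 6 × 56 = 336 = 5 × 67 + 1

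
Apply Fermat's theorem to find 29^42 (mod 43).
By Fermat's Little Theorem, 29^{42} ≡ 1 (mod 43) since 43 is prime and gcd(29, 43) = 1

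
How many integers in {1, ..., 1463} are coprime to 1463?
1080

Prime factorization: 1463 = 7 × 11 × 19
Using the formula φ(n) = n × Π(1 - 1/p) for each prime factor p:
φ(1463) = 1463 × (1 - 1/7) × (1 - 1/11) × (1 - 1/19)
φ(1463) = 1080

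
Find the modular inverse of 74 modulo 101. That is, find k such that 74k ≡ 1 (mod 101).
86

Using Extended Euclidean Algorithm:
gcd(74, 101) = 1
Bezout coefficients: 74 × -15 + 101 × 11 = 1
So 74 × -15 ≡ 1 (mod 101)
The inverse is -15 mod 101 = 86
Verification: 74 × 86 = 6364 = 63 × 101 + 1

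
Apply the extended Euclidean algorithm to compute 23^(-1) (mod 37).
Extended GCD: 23(-8) + 37(5) = 1. So 23^(-1) ≡ 29 ≡ 29 (mod 37). Verify: 23 × 29 = 667 ≡ 1 (mod 37)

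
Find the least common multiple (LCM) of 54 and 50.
1350

First find GCD(54, 50) using the Euclidean algorithm:
54 = 1 × 50 + 4
50 = 12 × 4 + 2
4 = 2 × 2 + 0
GCD(54, 50) = 2

LCM formula: LCM(a, b) = (a × b) / GCD(a, b)
LCM(54, 50) = (54 × 50) / 2
LCM(54, 50) = 2700 / 2
LCM(54, 50) = 1350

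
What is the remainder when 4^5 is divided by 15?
5 = 4 + 1 (binary 101). Repeated squaring mod 15: 4^1 ≡ 4; 4^2 ≡ 4² = 16 ≡ 1; 4^4 ≡ 1² = 1 ≡ 1. Multiply: 4^5 = 4^4 × 4^1 ≡ 1 × 4 (mod 15): 1 × 4 = 4 ≡ 4. So 4^5 ≡ 4 (mod 15).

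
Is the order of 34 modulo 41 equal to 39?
No, the actual order is 40, not 39.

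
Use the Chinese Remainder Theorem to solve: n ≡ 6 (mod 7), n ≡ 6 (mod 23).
6

Using the Chinese Remainder Theorem:
M = product of moduli = 161
For equation 1: M_1 = 23, 23 ≡ 2 (mod 7), inverse of 23 mod 7 is 4 (check: 2 × 4 = 8 ≡ 1 (mod 7))
For equation 2: M_2 = 7, 7 ≡ 7 (mod 23), inverse of 7 mod 23 is 10 (check: 7 × 10 = 70 ≡ 1 (mod 23))
Combine: n ≡ Σ r_i×M_i×(M_i⁻¹ mod m_i) = 6×23×4 + 6×7×10 = 552 + 420 = 972
972 mod 161 = 6
n ≡ 6 (mod 161)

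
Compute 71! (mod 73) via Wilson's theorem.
(72)! = (71)! × (72) ≡ -1 (mod 73). So (71)! ≡ -1 × (72)^(-1) ≡ (-1)×(-1) = 1 (mod 73)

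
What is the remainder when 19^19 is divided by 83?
Using repeated squaring. 19 = 16 + 2 + 1 (binary 10011). Repeated squaring mod 83: 19^1 ≡ 19; 19^2 ≡ 19² = 361 ≡ 29; 19^4 ≡ 29² = 841 ≡ 11; 19^8 ≡ 11² = 121 ≡ 38; 19^16 ≡ 38² = 1444 ≡ 33. Multiply: 19^19 = 19^16 × 19^2 × 19^1 ≡ 33 × 29 × 19 (mod 83): 33 × 29 = 957 ≡ 44; 44 × 19 = 836 ≡ 6. So 19^19 ≡ 6 (mod 83).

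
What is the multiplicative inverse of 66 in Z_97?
66^(-1) ≡ 25 (mod 97). Verification: 66 × 25 = 1650 ≡ 1 (mod 97)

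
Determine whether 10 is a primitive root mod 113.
p - 1 = 112 has prime divisors 2, 7. Check 10^(112/q) mod 113 for each: 10^(112/2) = 10^56 ≡ 112, 10^(112/7) = 10^16 ≡ 106 (mod 113). None of these is 1, so 10 has order 112 = φ(113), so it is a primitive root mod 113.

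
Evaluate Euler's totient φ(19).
18

Prime factorization: 19 = 19
Using the formula φ(n) = n × Π(1 - 1/p) for each prime factor p:
φ(19) = 19 × (1 - 1/19)
φ(19) = 18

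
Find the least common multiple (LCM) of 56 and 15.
840

First find GCD(56, 15) using the Euclidean algorithm:
56 = 3 × 15 + 11
15 = 1 × 11 + 4
11 = 2 × 4 + 3
4 = 1 × 3 + 1
3 = 3 × 1 + 0
GCD(56, 15) = 1

LCM formula: LCM(a, b) = (a × b) / GCD(a, b)
LCM(56, 15) = (56 × 15) / 1
LCM(56, 15) = 840 / 1
LCM(56, 15) = 840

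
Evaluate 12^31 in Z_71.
Using repeated squaring. 31 = 16 + 8 + 4 + 2 + 1 (binary 11111). Repeated squaring mod 71: 12^1 ≡ 12; 12^2 ≡ 12² = 144 ≡ 2; 12^4 ≡ 2² = 4 ≡ 4; 12^8 ≡ 4² = 16 ≡ 16; 12^16 ≡ 16² = 256 ≡ 43. Multiply: 12^31 = 12^16 × 12^8 × 12^4 × 12^2 × 12^1 ≡ 43 × 16 × 4 × 2 × 12 (mod 71): 43 × 16 = 688 ≡ 49; 49 × 4 = 196 ≡ 54; 54 × 2 = 108 ≡ 37; 37 × 12 = 444 ≡ 18. So 12^31 ≡ 18 (mod 71).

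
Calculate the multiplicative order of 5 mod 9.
Powers of 5 mod 9: 5^1≡5, 5^2≡7, 5^3≡8, 5^4≡4, 5^5≡2, 5^6≡1. Order = 6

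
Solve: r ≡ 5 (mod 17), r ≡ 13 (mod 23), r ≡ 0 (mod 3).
M = 17 × 23 × 3 = 1173. M₁ = 69, y₁ ≡ 1 (mod 17). M₂ = 51, y₂ ≡ 14 (mod 23). M₃ = 391, y₃ ≡ 1 (mod 3). r = 5×69×1 + 13×51×14 + 0×391×1 ≡ 243 (mod 1173)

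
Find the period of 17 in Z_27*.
Powers of 17 mod 27: 17^1≡17, 17^2≡19, 17^3≡26, 17^4≡10, 17^5≡8, 17^6≡1. Order = 6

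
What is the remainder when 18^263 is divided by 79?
Using Fermat: 18^{78} ≡ 1 (mod 79). 263 ≡ 29 (mod 78). So 18^{263} ≡ 18^{29} ≡ 65 (mod 79)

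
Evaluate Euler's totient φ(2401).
2058

Prime factorization: 2401 = 7^4
Using the formula φ(n) = n × Π(1 - 1/p) for each prime factor p:
φ(2401) = 2401 × (1 - 1/7)
φ(2401) = 2058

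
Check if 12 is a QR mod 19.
By Euler's criterion: 12^{9} ≡ 18 (mod 19). Since this equals -1 (≡ 18), 12 is not a QR.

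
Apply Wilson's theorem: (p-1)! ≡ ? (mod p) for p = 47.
By Wilson's theorem, (46)! ≡ -1 ≡ 46 (mod 47)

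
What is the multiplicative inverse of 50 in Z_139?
50^(-1) ≡ 114 (mod 139). Verification: 50 × 114 = 5700 ≡ 1 (mod 139)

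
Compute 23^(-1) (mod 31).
23^(-1) ≡ 27 (mod 31). Verification: 23 × 27 = 621 ≡ 1 (mod 31)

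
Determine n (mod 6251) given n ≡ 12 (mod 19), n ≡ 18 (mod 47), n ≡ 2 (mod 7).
2368

Using the Chinese Remainder Theorem:
M = product of moduli = 6251
For equation 1: M_1 = 329, 329 ≡ 6 (mod 19), inverse of 329 mod 19 is 16 (check: 6 × 16 = 96 ≡ 1 (mod 19))
For equation 2: M_2 = 133, 133 ≡ 39 (mod 47), inverse of 133 mod 47 is 41 (check: 39 × 41 = 1599 ≡ 1 (mod 47))
For equation 3: M_3 = 893, 893 ≡ 4 (mod 7), inverse of 893 mod 7 is 2 (check: 4 × 2 = 8 ≡ 1 (mod 7))
Combine: n ≡ Σ r_i×M_i×(M_i⁻¹ mod m_i) = 12×329×16 + 18×133×41 + 2×893×2 = 63168 + 98154 + 3572 = 164894
164894 mod 6251 = 2368
n ≡ 2368 (mod 6251)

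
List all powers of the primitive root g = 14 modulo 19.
g^1, g^2, ..., g^{18} mod 19: {14, 6, 8, 17, 10, 7, 3, 4, 18, 5, 13, 11, 2, 9, 12, 16, 15, 1}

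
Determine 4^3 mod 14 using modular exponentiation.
3 = 2 + 1 (binary 11). Repeated squaring mod 14: 4^1 ≡ 4; 4^2 ≡ 4² = 16 ≡ 2. Multiply: 4^3 = 4^2 × 4^1 ≡ 2 × 4 (mod 14): 2 × 4 = 8 ≡ 8. So 4^3 ≡ 8 (mod 14).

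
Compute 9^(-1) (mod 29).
9^(-1) ≡ 13 (mod 29). Verification: 9 × 13 = 117 ≡ 1 (mod 29)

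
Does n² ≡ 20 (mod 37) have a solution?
By Euler's criterion: 20^{18} ≡ 36 (mod 37). Since this equals -1 (≡ 36), 20 is not a QR.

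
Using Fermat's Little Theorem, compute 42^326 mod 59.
By Fermat: 42^{58} ≡ 1 (mod 59). 326 = 5×58 + 36. So 42^{326} ≡ 42^{36} ≡ 45 (mod 59)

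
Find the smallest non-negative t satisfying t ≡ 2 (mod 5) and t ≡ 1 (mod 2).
M = 5 × 2 = 10. M₁ = 2, y₁ ≡ 3 (mod 5). M₂ = 5, y₂ ≡ 1 (mod 2). t = 2×2×3 + 1×5×1 ≡ 7 (mod 10)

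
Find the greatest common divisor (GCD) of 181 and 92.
1

Using the Euclidean algorithm:
181 = 1 × 92 + 89
92 = 1 × 89 + 3
89 = 29 × 3 + 2
3 = 1 × 2 + 1
2 = 2 × 1 + 0

GCD(181, 92) = 1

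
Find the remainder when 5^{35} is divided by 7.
By Fermat: 5^{6} ≡ 1 (mod 7). 35 = 5×6 + 5. So 5^{35} ≡ 5^{5} ≡ 3 (mod 7)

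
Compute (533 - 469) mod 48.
16

(533 - 469) = 64
64 mod 48 = 16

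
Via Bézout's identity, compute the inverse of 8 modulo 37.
Extended GCD: 8(14) + 37(-3) = 1. So 8^(-1) ≡ 14 ≡ 14 (mod 37). Verify: 8 × 14 = 112 ≡ 1 (mod 37)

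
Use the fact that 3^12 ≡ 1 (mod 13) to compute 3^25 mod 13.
By Fermat: 3^{12} ≡ 1 (mod 13). 25 = 2×12 + 1. So 3^{25} ≡ 3^{1} ≡ 3 (mod 13)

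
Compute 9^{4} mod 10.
1

Using successive squaring:
Binary expansion of 4: 100
Powers of 9 mod 10 (each is the square of the previous):
  9^1 ≡ 9 (mod 10)
  9^2 ≡ 9² = 81 ≡ 1 (mod 10)
  9^4 ≡ 1² = 1 ≡ 1 (mod 10)
4 is a power of 2, so 9^4 is the last square: ≡ 1 (mod 10)
Result: 9^4 ≡ 1 (mod 10)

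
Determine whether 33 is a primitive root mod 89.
p - 1 = 88 has prime divisors 2, 11. Check 33^(88/q) mod 89 for each: 33^(88/2) = 33^44 ≡ 88, 33^(88/11) = 33^8 ≡ 16 (mod 89). None of these is 1, so 33 has order 88 = φ(89), so it is a primitive root mod 89.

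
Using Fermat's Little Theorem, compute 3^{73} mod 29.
2

By Fermat's Little Theorem, a^(p-1) ≡ 1 (mod p) for prime p and gcd(a, p) = 1
Here p = 29, so 3^28 ≡ 1 (mod 29)
We can reduce the exponent: 73 mod 28 = 17
So 3^73 ≡ 3^17 (mod 29)
Computing: 3^17 mod 29 = 2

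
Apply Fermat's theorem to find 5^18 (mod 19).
By Fermat's Little Theorem, 5^{18} ≡ 1 (mod 19) since 19 is prime and gcd(5, 19) = 1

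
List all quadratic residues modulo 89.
QRs mod 89: {1, 2, 4, 5, 8, 9, 10, 11, 16, 17, 18, 20, 21, 22, 25, 32, 34, 36, 39, 40, 42, 44, 45, 47, 49, 50, 53, 55, 57, 64, 67, 68, 69, 71, 72, 73, 78, 79, 80, 81, 84, 85, 87, 88}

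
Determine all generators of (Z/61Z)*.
Primitive roots mod 61: {2, 6, 7, 10, 17, 18, 26, 30, 31, 35, 43, 44, 51, 54, 55, 59}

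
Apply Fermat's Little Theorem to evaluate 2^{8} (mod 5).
1

By Fermat's Little Theorem, a^(p-1) ≡ 1 (mod p) for prime p and gcd(a, p) = 1
Here p = 5, so 2^4 ≡ 1 (mod 5)
We can reduce the exponent: 8 mod 4 = 0
So 2^8 ≡ 2^0 (mod 5)
Computing: 2^0 mod 5 = 1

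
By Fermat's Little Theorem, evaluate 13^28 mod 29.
By Fermat's Little Theorem, 13^{28} ≡ 1 (mod 29) since 29 is prime and gcd(13, 29) = 1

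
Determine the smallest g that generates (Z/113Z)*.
3

A primitive root g modulo p has order p-1 = 112
Prime divisors of 112: [2, 7]
g is a primitive root iff g^(112/q) ≢ 1 (mod 113) for each prime divisor q
Testing small values:
  g = 2: 2^56 ≡ 1, 2^16 ≡ 109 (mod 113) → 2^56 ≡ 1, not primitive root
  g = 3: 3^56 ≡ 112, 3^16 ≡ 49 (mod 113) → none is 1, primitive root!
The smallest primitive root is 3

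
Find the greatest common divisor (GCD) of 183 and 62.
1

Using the Euclidean algorithm:
183 = 2 × 62 + 59
62 = 1 × 59 + 3
59 = 19 × 3 + 2
3 = 1 × 2 + 1
2 = 2 × 1 + 0

GCD(183, 62) = 1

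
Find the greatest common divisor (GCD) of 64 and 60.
4

Using the Euclidean algorithm:
64 = 1 × 60 + 4
60 = 15 × 4 + 0

GCD(64, 60) = 4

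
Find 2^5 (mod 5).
5 = 4 + 1 (binary 101). Repeated squaring mod 5: 2^1 ≡ 2; 2^2 ≡ 2² = 4 ≡ 4; 2^4 ≡ 4² = 16 ≡ 1. Multiply: 2^5 = 2^4 × 2^1 ≡ 1 × 2 (mod 5): 1 × 2 = 2 ≡ 2. So 2^5 ≡ 2 (mod 5).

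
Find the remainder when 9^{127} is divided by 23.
By Fermat: 9^{22} ≡ 1 (mod 23). 127 = 5×22 + 17. So 9^{127} ≡ 9^{17} ≡ 3 (mod 23)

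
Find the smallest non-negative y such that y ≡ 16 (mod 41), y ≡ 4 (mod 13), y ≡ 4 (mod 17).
2435

Using the Chinese Remainder Theorem:
M = product of moduli = 9061
For equation 1: M_1 = 221, 221 ≡ 16 (mod 41), inverse of 221 mod 41 is 18 (check: 16 × 18 = 288 ≡ 1 (mod 41))
For equation 2: M_2 = 697, 697 ≡ 8 (mod 13), inverse of 697 mod 13 is 5 (check: 8 × 5 = 40 ≡ 1 (mod 13))
For equation 3: M_3 = 533, 533 ≡ 6 (mod 17), inverse of 533 mod 17 is 3 (check: 6 × 3 = 18 ≡ 1 (mod 17))
Combine: y ≡ Σ r_i×M_i×(M_i⁻¹ mod m_i) = 16×221×18 + 4×697×5 + 4×533×3 = 63648 + 13940 + 6396 = 83984
83984 mod 9061 = 2435
y ≡ 2435 (mod 9061)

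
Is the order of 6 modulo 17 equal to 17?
No, the actual order is 16, not 17.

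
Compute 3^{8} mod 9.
0

Using successive squaring:
Binary expansion of 8: 1000
Powers of 3 mod 9 (each is the square of the previous):
  3^1 ≡ 3 (mod 9)
  3^2 ≡ 3² = 9 ≡ 0 (mod 9)
  3^4 ≡ 0² = 0 ≡ 0 (mod 9)
  3^8 ≡ 0² = 0 ≡ 0 (mod 9)
8 is a power of 2, so 3^8 is the last square: ≡ 0 (mod 9)
Result: 3^8 ≡ 0 (mod 9)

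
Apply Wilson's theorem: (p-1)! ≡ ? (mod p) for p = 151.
By Wilson's theorem, (150)! ≡ -1 ≡ 150 (mod 151)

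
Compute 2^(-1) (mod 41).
21

Using Extended Euclidean Algorithm:
gcd(2, 41) = 1
Bezout coefficients: 2 × -20 + 41 × 1 = 1
So 2 × -20 ≡ 1 (mod 41)
The inverse is -20 mod 41 = 21
Verification: 2 × 21 = 42 = 1 × 41 + 1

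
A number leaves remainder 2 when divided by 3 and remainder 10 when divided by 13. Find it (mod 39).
M = 3 × 13 = 39. M₁ = 13, y₁ ≡ 1 (mod 3). M₂ = 3, y₂ ≡ 9 (mod 13). k = 2×13×1 + 10×3×9 ≡ 23 (mod 39)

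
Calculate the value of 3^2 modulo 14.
2 = 2 (binary 10). Repeated squaring mod 14: 3^1 ≡ 3; 3^2 ≡ 3² = 9 ≡ 9. So 3^2 ≡ 9 (mod 14).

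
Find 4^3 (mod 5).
3 = 2 + 1 (binary 11). Repeated squaring mod 5: 4^1 ≡ 4; 4^2 ≡ 4² = 16 ≡ 1. Multiply: 4^3 = 4^2 × 4^1 ≡ 1 × 4 (mod 5): 1 × 4 = 4 ≡ 4. So 4^3 ≡ 4 (mod 5).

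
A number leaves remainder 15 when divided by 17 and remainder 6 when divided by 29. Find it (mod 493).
M = 17 × 29 = 493. M₁ = 29, y₁ ≡ 10 (mod 17). M₂ = 17, y₂ ≡ 12 (mod 29). k = 15×29×10 + 6×17×12 ≡ 151 (mod 493)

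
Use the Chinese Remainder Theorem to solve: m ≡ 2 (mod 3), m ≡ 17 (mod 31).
M = 3 × 31 = 93. M₁ = 31, y₁ ≡ 1 (mod 3). M₂ = 3, y₂ ≡ 21 (mod 31). m = 2×31×1 + 17×3×21 ≡ 17 (mod 93)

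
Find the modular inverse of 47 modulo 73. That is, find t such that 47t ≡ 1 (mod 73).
14

Using Extended Euclidean Algorithm:
gcd(47, 73) = 1
Bezout coefficients: 47 × 14 + 73 × -9 = 1
So 47 × 14 ≡ 1 (mod 73)
The inverse is 14 mod 73 = 14
Verification: 47 × 14 = 658 = 9 × 73 + 1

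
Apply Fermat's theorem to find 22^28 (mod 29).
By Fermat's Little Theorem, 22^{28} ≡ 1 (mod 29) since 29 is prime and gcd(22, 29) = 1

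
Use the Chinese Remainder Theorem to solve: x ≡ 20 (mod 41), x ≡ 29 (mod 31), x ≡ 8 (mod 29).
15436

Using the Chinese Remainder Theorem:
M = product of moduli = 36859
For equation 1: M_1 = 899, 899 ≡ 38 (mod 41), inverse of 899 mod 41 is 27 (check: 38 × 27 = 1026 ≡ 1 (mod 41))
For equation 2: M_2 = 1189, 1189 ≡ 11 (mod 31), inverse of 1189 mod 31 is 17 (check: 11 × 17 = 187 ≡ 1 (mod 31))
For equation 3: M_3 = 1271, 1271 ≡ 24 (mod 29), inverse of 1271 mod 29 is 23 (check: 24 × 23 = 552 ≡ 1 (mod 29))
Combine: x ≡ Σ r_i×M_i×(M_i⁻¹ mod m_i) = 20×899×27 + 29×1189×17 + 8×1271×23 = 485460 + 586177 + 233864 = 1305501
1305501 mod 36859 = 15436
x ≡ 15436 (mod 36859)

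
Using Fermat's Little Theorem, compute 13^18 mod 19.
By Fermat's Little Theorem, 13^{18} ≡ 1 (mod 19) since 19 is prime and gcd(13, 19) = 1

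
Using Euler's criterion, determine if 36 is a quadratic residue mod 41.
By Euler's criterion: 36^{20} ≡ 1 (mod 41). Since this equals 1, 36 is a QR.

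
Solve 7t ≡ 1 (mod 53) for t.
7^(-1) ≡ 38 (mod 53). Verification: 7 × 38 = 266 ≡ 1 (mod 53)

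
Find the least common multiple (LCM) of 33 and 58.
1914

First find GCD(33, 58) using the Euclidean algorithm:
33 = 0 × 58 + 33
58 = 1 × 33 + 25
33 = 1 × 25 + 8
25 = 3 × 8 + 1
8 = 8 × 1 + 0
GCD(33, 58) = 1

LCM formula: LCM(a, b) = (a × b) / GCD(a, b)
LCM(33, 58) = (33 × 58) / 1
LCM(33, 58) = 1914 / 1
LCM(33, 58) = 1914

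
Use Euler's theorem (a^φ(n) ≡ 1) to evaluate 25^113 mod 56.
By Euler: 25^{24} ≡ 1 (mod 56) since gcd(25, 56) = 1. 113 = 4×24 + 17. So 25^{113} ≡ 25^{17} ≡ 9 (mod 56)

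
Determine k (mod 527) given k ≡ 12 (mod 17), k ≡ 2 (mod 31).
250

Using the Chinese Remainder Theorem:
M = product of moduli = 527
For equation 1: M_1 = 31, 31 ≡ 14 (mod 17), inverse of 31 mod 17 is 11 (check: 14 × 11 = 154 ≡ 1 (mod 17))
For equation 2: M_2 = 17, 17 ≡ 17 (mod 31), inverse of 17 mod 31 is 11 (check: 17 × 11 = 187 ≡ 1 (mod 31))
Combine: k ≡ Σ r_i×M_i×(M_i⁻¹ mod m_i) = 12×31×11 + 2×17×11 = 4092 + 374 = 4466
4466 mod 527 = 250
k ≡ 250 (mod 527)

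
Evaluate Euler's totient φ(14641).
13310

Prime factorization: 14641 = 11^4
Using the formula φ(n) = n × Π(1 - 1/p) for each prime factor p:
φ(14641) = 14641 × (1 - 1/11)
φ(14641) = 13310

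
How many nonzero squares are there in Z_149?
For prime 149, there are (p-1)/2 = (149-1)/2 = 74 quadratic residues (excluding 0).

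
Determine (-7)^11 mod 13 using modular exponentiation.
Using repeated squaring. (-7) ≡ 6 (mod 13). 11 = 8 + 2 + 1 (binary 1011). Repeated squaring mod 13: 6^1 ≡ 6; 6^2 ≡ 6² = 36 ≡ 10; 6^4 ≡ 10² = 100 ≡ 9; 6^8 ≡ 9² = 81 ≡ 3. Multiply: (-7)^11 ≡ 6^8 × 6^2 × 6^1 ≡ 3 × 10 × 6 (mod 13): 3 × 10 = 30 ≡ 4; 4 × 6 = 24 ≡ 11. So (-7)^11 ≡ 11 (mod 13).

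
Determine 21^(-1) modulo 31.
21^(-1) ≡ 3 (mod 31). Verification: 21 × 3 = 63 ≡ 1 (mod 31)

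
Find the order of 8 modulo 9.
Powers of 8 mod 9: 8^1≡8, 8^2≡1. Order = 2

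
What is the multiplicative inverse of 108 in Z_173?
108^(-1) ≡ 165 (mod 173). Verification: 108 × 165 = 17820 ≡ 1 (mod 173)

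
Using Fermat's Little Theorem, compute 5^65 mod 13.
By Fermat: 5^{12} ≡ 1 (mod 13). 65 = 5×12 + 5. So 5^{65} ≡ 5^{5} ≡ 5 (mod 13)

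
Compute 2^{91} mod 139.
21

Using successive squaring:
Binary expansion of 91: 1011011
Powers of 2 mod 139 (each is the square of the previous):
  2^1 ≡ 2 (mod 139)
  2^2 ≡ 2² = 4 ≡ 4 (mod 139)
  2^4 ≡ 4² = 16 ≡ 16 (mod 139)
  2^8 ≡ 16² = 256 ≡ 117 (mod 139)
  2^16 ≡ 117² = 13689 ≡ 67 (mod 139)
  2^32 ≡ 67² = 4489 ≡ 41 (mod 139)
  2^64 ≡ 41² = 1681 ≡ 13 (mod 139)
91 = 64 + 16 + 8 + 2 + 1, so 2^91 = 2^64 × 2^16 × 2^8 × 2^2 × 2^1 ≡ 13 × 67 × 117 × 4 × 2 (mod 139)
Multiplying step by step:
  13 × 67 = 871 ≡ 37 (mod 139)
  37 × 117 = 4329 ≡ 20 (mod 139)
  20 × 4 = 80 ≡ 80 (mod 139)
  80 × 2 = 160 ≡ 21 (mod 139)
Result: 2^91 ≡ 21 (mod 139)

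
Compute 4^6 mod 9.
6 = 4 + 2 (binary 110). Repeated squaring mod 9: 4^1 ≡ 4; 4^2 ≡ 4² = 16 ≡ 7; 4^4 ≡ 7² = 49 ≡ 4. Multiply: 4^6 = 4^4 × 4^2 ≡ 4 × 7 (mod 9): 4 × 7 = 28 ≡ 1. So 4^6 ≡ 1 (mod 9).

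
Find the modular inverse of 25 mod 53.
25^(-1) ≡ 17 (mod 53). Verification: 25 × 17 = 425 ≡ 1 (mod 53)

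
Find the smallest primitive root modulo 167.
p - 1 = 166 has prime divisors 2, 83. h is a primitive root mod 167 iff h^(166/q) ≢ 1 (mod 167) for each such q.
h = 2: 2^83 ≡ 1, 2^2 ≡ 4 (mod 167); 2^83 ≡ 1, so not a primitive root.
h = 3: 3^83 ≡ 1, 3^2 ≡ 9 (mod 167); 3^83 ≡ 1, so not a primitive root.
h = 4: 4^83 ≡ 1, 4^2 ≡ 16 (mod 167); 4^83 ≡ 1, so not a primitive root.
h = 5: 5^83 ≡ 166, 5^2 ≡ 25 (mod 167); none is 1, so 5 has order 166 and is a primitive root.
The smallest primitive root mod 167 is g = 5.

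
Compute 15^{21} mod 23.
20

Using successive squaring:
Binary expansion of 21: 10101
Powers of 15 mod 23 (each is the square of the previous):
  15^1 ≡ 15 (mod 23)
  15^2 ≡ 15² = 225 ≡ 18 (mod 23)
  15^4 ≡ 18² = 324 ≡ 2 (mod 23)
  15^8 ≡ 2² = 4 ≡ 4 (mod 23)
  15^16 ≡ 4² = 16 ≡ 16 (mod 23)
21 = 16 + 4 + 1, so 15^21 = 15^16 × 15^4 × 15^1 ≡ 16 × 2 × 15 (mod 23)
Multiplying step by step:
  16 × 2 = 32 ≡ 9 (mod 23)
  9 × 15 = 135 ≡ 20 (mod 23)
Result: 15^21 ≡ 20 (mod 23)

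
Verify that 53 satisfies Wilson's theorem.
(52)! mod 53 = 52. Since this equals -1 (mod 53), Wilson confirms 53 is prime.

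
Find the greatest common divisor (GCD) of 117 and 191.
1

Using the Euclidean algorithm:
117 = 0 × 191 + 117
191 = 1 × 117 + 74
117 = 1 × 74 + 43
74 = 1 × 43 + 31
43 = 1 × 31 + 12
31 = 2 × 12 + 7
12 = 1 × 7 + 5
7 = 1 × 5 + 2
5 = 2 × 2 + 1
2 = 2 × 1 + 0

GCD(117, 191) = 1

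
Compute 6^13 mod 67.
Using repeated squaring. 13 = 8 + 4 + 1 (binary 1101). Repeated squaring mod 67: 6^1 ≡ 6; 6^2 ≡ 6² = 36 ≡ 36; 6^4 ≡ 36² = 1296 ≡ 23; 6^8 ≡ 23² = 529 ≡ 60. Multiply: 6^13 = 6^8 × 6^4 × 6^1 ≡ 60 × 23 × 6 (mod 67): 60 × 23 = 1380 ≡ 40; 40 × 6 = 240 ≡ 39. So 6^13 ≡ 39 (mod 67).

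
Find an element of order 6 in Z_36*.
5 has order 6 mod 36 since 5^{6} ≡ 1 (mod 36) and no smaller power works.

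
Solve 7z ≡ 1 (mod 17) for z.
7^(-1) ≡ 5 (mod 17). Verification: 7 × 5 = 35 ≡ 1 (mod 17)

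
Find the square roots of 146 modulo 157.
The square roots of 146 mod 157 are 97 and 60. Verify: 97² = 9409 ≡ 146 (mod 157)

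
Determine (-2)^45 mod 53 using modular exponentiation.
Using repeated squaring. (-2) ≡ 51 (mod 53). 45 = 32 + 8 + 4 + 1 (binary 101101). Repeated squaring mod 53: 51^1 ≡ 51; 51^2 ≡ 51² = 2601 ≡ 4; 51^4 ≡ 4² = 16 ≡ 16; 51^8 ≡ 16² = 256 ≡ 44; 51^16 ≡ 44² = 1936 ≡ 28; 51^32 ≡ 28² = 784 ≡ 42. Multiply: (-2)^45 ≡ 51^32 × 51^8 × 51^4 × 51^1 ≡ 42 × 44 × 16 × 51 (mod 53): 42 × 44 = 1848 ≡ 46; 46 × 16 = 736 ≡ 47; 47 × 51 = 2397 ≡ 12. So (-2)^45 ≡ 12 (mod 53).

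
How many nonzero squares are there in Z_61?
For prime 61, there are (p-1)/2 = (61-1)/2 = 30 quadratic residues (excluding 0).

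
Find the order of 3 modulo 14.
Powers of 3 mod 14: 3^1≡3, 3^2≡9, 3^3≡13, 3^4≡11, 3^5≡5, 3^6≡1. Order = 6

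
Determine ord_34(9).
Powers of 9 mod 34: 9^1≡9, 9^2≡13, 9^3≡15, 9^4≡33, 9^5≡25, 9^6≡21, 9^7≡19, 9^8≡1. Order = 8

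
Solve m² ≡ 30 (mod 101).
The square roots of 30 mod 101 are 63 and 38. Verify: 63² = 3969 ≡ 30 (mod 101)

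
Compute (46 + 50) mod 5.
1

(46 + 50) = 96
96 mod 5 = 1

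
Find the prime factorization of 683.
683

Divide by primes starting from smallest:
683 ÷ 683 = 1

683 = 683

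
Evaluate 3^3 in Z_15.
3 = 2 + 1 (binary 11). Repeated squaring mod 15: 3^1 ≡ 3; 3^2 ≡ 3² = 9 ≡ 9. Multiply: 3^3 = 3^2 × 3^1 ≡ 9 × 3 (mod 15): 9 × 3 = 27 ≡ 12. So 3^3 ≡ 12 (mod 15).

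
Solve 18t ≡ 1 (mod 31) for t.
19

Using Extended Euclidean Algorithm:
gcd(18, 31) = 1
Bezout coefficients: 18 × -12 + 31 × 7 = 1
So 18 × -12 ≡ 1 (mod 31)
The inverse is -12 mod 31 = 19
Verification: 18 × 19 = 342 = 11 × 31 + 1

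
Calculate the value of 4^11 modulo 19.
Using repeated squaring. 11 = 8 + 2 + 1 (binary 1011). Repeated squaring mod 19: 4^1 ≡ 4; 4^2 ≡ 4² = 16 ≡ 16; 4^4 ≡ 16² = 256 ≡ 9; 4^8 ≡ 9² = 81 ≡ 5. Multiply: 4^11 = 4^8 × 4^2 × 4^1 ≡ 5 × 16 × 4 (mod 19): 5 × 16 = 80 ≡ 4; 4 × 4 = 16 ≡ 16. So 4^11 ≡ 16 (mod 19).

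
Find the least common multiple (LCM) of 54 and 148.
3996

First find GCD(54, 148) using the Euclidean algorithm:
54 = 0 × 148 + 54
148 = 2 × 54 + 40
54 = 1 × 40 + 14
40 = 2 × 14 + 12
14 = 1 × 12 + 2
12 = 6 × 2 + 0
GCD(54, 148) = 2

LCM formula: LCM(a, b) = (a × b) / GCD(a, b)
LCM(54, 148) = (54 × 148) / 2
LCM(54, 148) = 7992 / 2
LCM(54, 148) = 3996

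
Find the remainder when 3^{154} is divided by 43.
By Fermat: 3^{42} ≡ 1 (mod 43). 154 = 3×42 + 28. So 3^{154} ≡ 3^{28} ≡ 6 (mod 43)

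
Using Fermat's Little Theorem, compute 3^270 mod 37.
By Fermat: 3^{36} ≡ 1 (mod 37). 270 = 7×36 + 18. So 3^{270} ≡ 3^{18} ≡ 1 (mod 37)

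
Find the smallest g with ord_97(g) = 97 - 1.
p - 1 = 96 has prime divisors 2, 3. h is a primitive root mod 97 iff h^(96/q) ≢ 1 (mod 97) for each such q.
h = 2: 2^48 ≡ 1, 2^32 ≡ 35 (mod 97); 2^48 ≡ 1, so not a primitive root.
h = 3: 3^48 ≡ 1, 3^32 ≡ 35 (mod 97); 3^48 ≡ 1, so not a primitive root.
h = 4: 4^48 ≡ 1, 4^32 ≡ 61 (mod 97); 4^48 ≡ 1, so not a primitive root.
h = 5: 5^48 ≡ 96, 5^32 ≡ 35 (mod 97); none is 1, so 5 has order 96 and is a primitive root.
The smallest primitive root mod 97 is g = 5.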